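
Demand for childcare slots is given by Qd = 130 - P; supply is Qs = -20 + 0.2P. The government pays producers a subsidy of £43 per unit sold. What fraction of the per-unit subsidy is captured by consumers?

Consumer share = 1/6

Pre-subsidy: 130 - P = -20 + 0.2P gives P* = 125, Q* = 5.
With the subsidy, sellers receive Ps = Pb + 43 for each unit, where Pb is the price buyers pay.
Supply in terms of Pb becomes Qs = -20 + 0.2(Pb + 43) = -11.4 + 0.2Pb. Setting this equal to demand: 130 - Pb = -11.4 + 0.2Pb, so Pb = 707/6.
Sellers receive Ps = 707/6 + 43 = 965/6; Q' = 130 − 1·(707/6) = 73/6.
Buyers' price falls by P* − Pb = 125 − 707/6 = 43/6; sellers' price rises by Ps − P* = 965/6 − 125 = 215/6.
So consumers capture (43/6)/43 = 1/6 of each unit of subsidy.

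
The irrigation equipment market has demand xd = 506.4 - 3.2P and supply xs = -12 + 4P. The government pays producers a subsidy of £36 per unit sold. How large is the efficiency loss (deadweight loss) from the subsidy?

Pre-subsidy: 506.4 - 3.2P = -12 + 4P gives P* = 72, x* = 276.
With the subsidy, sellers receive Ps = Pb + 36 for each unit, where Pb is the price buyers pay.
Supply in terms of Pb becomes xs = -12 + 4(Pb + 36) = 132 + 4Pb. Setting this equal to demand: 506.4 - 3.2Pb = 132 + 4Pb, so Pb = 52.
Sellers receive Ps = 52 + 36 = 88; x' = 506.4 − 3.2·52 = 340.
The subsidy expands output by 340 − 276 = 64 past the efficient level; on those units the gap between marginal cost and willingness to pay runs from 0 up to 36.
DWL = ½ × 36 × 64 = 1152.

Deadweight loss = £1152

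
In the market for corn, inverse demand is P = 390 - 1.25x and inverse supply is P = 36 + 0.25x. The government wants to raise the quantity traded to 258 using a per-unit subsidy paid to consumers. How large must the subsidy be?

Required subsidy s = 33 per unit

At x = 258, from the demand curve buyers pay Pb = 390 − 1.25·258 = 67.5; from the supply curve sellers need Ps = 36 + 0.25·258 = 100.5.
The subsidy must fill the gap: s = Ps − Pb = 100.5 − 67.5 = 33.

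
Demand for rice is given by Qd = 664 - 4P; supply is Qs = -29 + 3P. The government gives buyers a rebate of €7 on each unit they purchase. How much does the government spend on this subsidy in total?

Pre-subsidy: 664 - 4P = -29 + 3P gives P* = 99, Q* = 268.
With the rebate, buyers effectively pay Pb = Ps − 7, where Ps is the price sellers receive.
Demand in terms of Ps becomes Qd = 664 − 4(Ps − 7) = 692 - 4Ps. Setting this equal to supply: 692 - 4Ps = -29 + 3Ps, so Ps = 103.
Buyers pay Pb = 103 − 7 = 96; Q' = -29 + 3·103 = 280.
Government outlay = subsidy × quantity = 7 × 280 = 1960.

Government cost = €1960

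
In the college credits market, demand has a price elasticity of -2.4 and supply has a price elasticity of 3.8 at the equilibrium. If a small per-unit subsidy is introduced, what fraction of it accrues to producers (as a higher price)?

For a small subsidy around the equilibrium, the benefit split depends on the relative slopes, which at a point are proportional to the elasticities.
Buyer share = εs/(εs + |εd|) = 3.8/(3.8 + 2.4) = 19/31; seller share = |εd|/(εs + |εd|) = 12/31.
So producers capture 12/31 of the subsidy.

Producer share = 12/31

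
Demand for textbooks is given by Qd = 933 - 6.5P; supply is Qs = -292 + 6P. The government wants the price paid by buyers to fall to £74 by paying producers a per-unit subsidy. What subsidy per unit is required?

Required subsidy s = £50 per unit

At a buyer price of 74, quantity demanded is 933 − 6.5·74 = 452.
Sellers supply 452 only when they receive Ps with -292 + 6·Ps = 452, i.e. Ps = 124.
s = Ps − Pb = 124 − 74 = 50.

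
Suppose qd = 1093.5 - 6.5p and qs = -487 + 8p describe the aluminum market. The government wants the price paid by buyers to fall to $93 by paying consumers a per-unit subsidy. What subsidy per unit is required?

At a buyer price of 93, quantity demanded is 1093.5 − 6.5·93 = 489.
Sellers supply 489 only when they receive ps with -487 + 8·ps = 489, i.e. ps = 122.
s = ps − pb = 122 − 93 = 29.

Required subsidy s = $29 per unit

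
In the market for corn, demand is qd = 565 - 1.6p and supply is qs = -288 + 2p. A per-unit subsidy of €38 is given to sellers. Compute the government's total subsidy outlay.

Pre-subsidy: 565 - 1.6p = -288 + 2p gives p* = 4265/18, q* = 1673/9.
With the subsidy, sellers receive ps = pb + 38 for each unit, where pb is the price buyers pay.
Supply in terms of pb becomes qs = -288 + 2(pb + 38) = -212 + 2pb. Setting this equal to demand: 565 - 1.6pb = -212 + 2pb, so pb = 1295/6.
Sellers receive ps = 1295/6 + 38 = 1523/6; q' = 565 − 1.6·(1295/6) = 659/3.
Government outlay = subsidy × quantity = 38 × 659/3 = 25042/3.

Government cost = 25042/3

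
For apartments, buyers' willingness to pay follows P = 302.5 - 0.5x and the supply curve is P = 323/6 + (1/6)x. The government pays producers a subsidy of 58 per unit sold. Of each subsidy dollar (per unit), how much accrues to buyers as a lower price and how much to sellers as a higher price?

Pre-subsidy: 302.5 - 0.5x = 323/6 + (1/6)x gives x* = 373 and P* = 116.
With the subsidy, sellers receive Ps = Pb + 58 for each unit, where Pb is the price buyers pay.
On the curves, Pb = 302.5 - 0.5x and Ps = 323/6 + (1/6)x; the wedge Ps − Pb = 58 gives 323/6 + (1/6)x − (302.5 - 0.5x) = 58, so x' = 460.
Then Pb = 302.5 − 0.5·460 = 72.5 and Ps = 323/6 + (1/6)·460 = 130.5.
Buyers' price falls by P* − Pb = 116 − 72.5 = 43.5; sellers' price rises by Ps − P* = 130.5 − 116 = 14.5.

Buyers gain 43.5 per unit; sellers gain 14.5 per unit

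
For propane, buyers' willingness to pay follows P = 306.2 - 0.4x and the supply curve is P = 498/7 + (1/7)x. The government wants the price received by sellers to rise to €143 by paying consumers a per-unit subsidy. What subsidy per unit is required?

At a seller price of 143, quantity supplied is -498 + 7·143 = 503.
Buyers absorb 503 only when they pay Pb = 306.2 − 0.4·503 = 105.
s = Ps − Pb = 143 − 105 = 38.

Required subsidy s = €38 per unit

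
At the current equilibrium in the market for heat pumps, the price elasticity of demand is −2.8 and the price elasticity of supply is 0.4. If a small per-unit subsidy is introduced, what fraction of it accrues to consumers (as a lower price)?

For a small subsidy around the equilibrium, the benefit split depends on the relative slopes, which at a point are proportional to the elasticities.
Buyer share = εs/(εs + |εd|) = 0.4/(0.4 + 2.8) = 0.125; seller share = |εd|/(εs + |εd|) = 0.875.

Consumer share = 0.125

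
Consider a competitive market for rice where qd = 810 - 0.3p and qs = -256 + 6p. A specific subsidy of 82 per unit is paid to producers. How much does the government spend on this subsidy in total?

Pre-subsidy: 810 - 0.3p = -256 + 6p gives p* = 10660/63, q* = 15944/21.
With the subsidy, sellers receive ps = pb + 82 for each unit, where pb is the price buyers pay.
Supply in terms of pb becomes qs = -256 + 6(pb + 82) = 236 + 6pb. Setting this equal to demand: 810 - 0.3pb = 236 + 6pb, so pb = 820/9.
Sellers receive ps = 820/9 + 82 = 1558/9; q' = 810 − 0.3·(820/9) = 2348/3.
Government outlay = subsidy × quantity = 82 × 2348/3 = 192536/3.

Government cost = 192536/3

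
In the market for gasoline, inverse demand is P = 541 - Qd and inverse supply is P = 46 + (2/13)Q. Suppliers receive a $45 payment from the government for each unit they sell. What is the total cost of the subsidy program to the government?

Pre-subsidy: 541 - Q = 46 + (2/13)Q gives Q* = 429 and P* = 112.
With the subsidy, sellers receive Ps = Pb + 45 for each unit, where Pb is the price buyers pay.
On the curves, Pb = 541 - Q and Ps = 46 + (2/13)Q; the wedge Ps − Pb = 45 gives 46 + (2/13)Q − (541 - Q) = 45, so Q' = 468.
Then Pb = 541 − 1·468 = 73 and Ps = 46 + (2/13)·468 = 118.
Government outlay = subsidy × quantity = 45 × 468 = 21060.

Government cost = $21060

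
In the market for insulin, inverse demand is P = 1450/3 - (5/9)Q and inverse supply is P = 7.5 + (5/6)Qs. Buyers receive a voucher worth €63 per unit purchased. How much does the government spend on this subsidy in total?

Government cost = €24441.48

Pre-subsidy: 1450/3 - (5/9)Q = 7.5 + (5/6)Q gives Q* = 342.6 and P* = 293.
With the rebate, buyers effectively pay Pb = Ps − 63, where Ps is the price sellers receive.
On the curves, Pb = 1450/3 - (5/9)Q and Ps = 7.5 + (5/6)Q; the wedge Ps − Pb = 63 gives 7.5 + (5/6)Q − (1450/3 - (5/9)Q) = 63, so Q' = 387.96.
Then Pb = 1450/3 − (5/9)·387.96 = 267.8 and Ps = 7.5 + (5/6)·387.96 = 330.8.
Government outlay = subsidy × quantity = 63 × 387.96 = 24441.48.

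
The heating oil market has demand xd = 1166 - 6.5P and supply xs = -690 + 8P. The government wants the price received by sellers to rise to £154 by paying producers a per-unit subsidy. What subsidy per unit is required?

Required subsidy s = £58 per unit

At a seller price of 154, quantity supplied is -690 + 8·154 = 542.
Buyers absorb 542 only when they pay Pb with 1166 − 6.5·Pb = 542, i.e. Pb = 96.
s = Ps − Pb = 154 − 96 = 58.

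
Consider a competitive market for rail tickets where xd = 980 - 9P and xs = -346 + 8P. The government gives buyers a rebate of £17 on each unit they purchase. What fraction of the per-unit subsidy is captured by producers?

Producer share = 9/17

Pre-subsidy: 980 - 9P = -346 + 8P gives P* = 78, x* = 278.
With the rebate, buyers effectively pay Pb = Ps − 17, where Ps is the price sellers receive.
Demand in terms of Ps becomes xd = 980 − 9(Ps − 17) = 1133 - 9Ps. Setting this equal to supply: 1133 - 9Ps = -346 + 8Ps, so Ps = 87.
Buyers pay Pb = 87 − 17 = 70; x' = -346 + 8·87 = 350.
Buyers' price falls by P* − Pb = 78 − 70 = 8; sellers' price rises by Ps − P* = 87 − 78 = 9.
So producers capture 9/17 = 9/17 of each unit of subsidy.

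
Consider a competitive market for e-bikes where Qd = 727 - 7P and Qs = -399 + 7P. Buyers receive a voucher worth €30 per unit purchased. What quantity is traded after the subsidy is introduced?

Q' = 269

Pre-subsidy: 727 - 7P = -399 + 7P gives P* = 563/7, Q* = 164.
With the rebate, buyers effectively pay Pb = Ps − 30, where Ps is the price sellers receive.
Demand in terms of Ps becomes Qd = 727 − 7(Ps − 30) = 937 - 7Ps. Setting this equal to supply: 937 - 7Ps = -399 + 7Ps, so Ps = 668/7.
Buyers pay Pb = 668/7 − 30 = 458/7; Q' = -399 + 7·(668/7) = 269.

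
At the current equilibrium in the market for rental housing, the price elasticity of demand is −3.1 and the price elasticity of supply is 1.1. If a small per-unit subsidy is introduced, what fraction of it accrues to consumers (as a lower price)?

For a small subsidy around the equilibrium, the benefit split depends on the relative slopes, which at a point are proportional to the elasticities.
Buyer share = εs/(εs + |εd|) = 1.1/(1.1 + 3.1) = 11/42; seller share = |εd|/(εs + |εd|) = 31/42.

Consumer share = 11/42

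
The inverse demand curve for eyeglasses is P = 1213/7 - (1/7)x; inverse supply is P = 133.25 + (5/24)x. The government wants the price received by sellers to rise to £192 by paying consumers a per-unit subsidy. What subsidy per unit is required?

Required subsidy s = £59 per unit

At a seller price of 192, quantity supplied is -639.6 + 4.8·192 = 282.
Buyers absorb 282 only when they pay Pb = 1213/7 − (1/7)·282 = 133.
s = Ps − Pb = 192 − 133 = 59.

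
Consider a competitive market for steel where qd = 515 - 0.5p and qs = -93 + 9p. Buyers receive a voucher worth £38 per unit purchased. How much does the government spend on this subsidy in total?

Government cost = £19038

Pre-subsidy: 515 - 0.5p = -93 + 9p gives p* = 64, q* = 483.
With the rebate, buyers effectively pay pb = ps − 38, where ps is the price sellers receive.
Demand in terms of ps becomes qd = 515 − 0.5(ps − 38) = 534 - 0.5ps. Setting this equal to supply: 534 - 0.5ps = -93 + 9ps, so ps = 66.
Buyers pay pb = 66 − 38 = 28; q' = -93 + 9·66 = 501.
Government outlay = subsidy × quantity = 38 × 501 = 19038.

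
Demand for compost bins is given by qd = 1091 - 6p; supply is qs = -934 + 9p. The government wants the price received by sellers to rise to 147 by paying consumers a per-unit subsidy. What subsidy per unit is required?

At a seller price of 147, quantity supplied is -934 + 9·147 = 389.
Buyers absorb 389 only when they pay pb with 1091 − 6·pb = 389, i.e. pb = 117.
s = ps − pb = 147 − 117 = 30.

Required subsidy s = 30 per unit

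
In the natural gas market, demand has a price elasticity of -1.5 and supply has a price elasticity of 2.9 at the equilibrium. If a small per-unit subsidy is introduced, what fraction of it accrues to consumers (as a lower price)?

For a small subsidy around the equilibrium, the benefit split depends on the relative slopes, which at a point are proportional to the elasticities.
Buyer share = εs/(εs + |εd|) = 2.9/(2.9 + 1.5) = 29/44; seller share = |εd|/(εs + |εd|) = 15/44.

Consumer share = 29/44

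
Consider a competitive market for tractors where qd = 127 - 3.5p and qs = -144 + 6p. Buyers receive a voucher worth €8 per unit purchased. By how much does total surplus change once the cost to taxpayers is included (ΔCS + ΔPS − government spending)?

Pre-subsidy: 127 - 3.5p = -144 + 6p gives p* = 542/19, q* = 516/19.
With the rebate, buyers effectively pay pb = ps − 8, where ps is the price sellers receive.
Demand in terms of ps becomes qd = 127 − 3.5(ps − 8) = 155 - 3.5ps. Setting this equal to supply: 155 - 3.5ps = -144 + 6ps, so ps = 598/19.
Buyers pay pb = 598/19 − 8 = 446/19; q' = -144 + 6·(598/19) = 852/19.
ΔCS = ½(516/19 + 852/19)(542/19 − 446/19) = 3456/19; ΔPS = ½(516/19 + 852/19)(598/19 − 542/19) = 2016/19.
Government spending = 8 × 852/19 = 6816/19.
Net change = 3456/19 + 2016/19 − 6816/19 = -1344/19. The loss equals the DWL triangle ½·8·336/19.

Net change in total surplus = -1344/19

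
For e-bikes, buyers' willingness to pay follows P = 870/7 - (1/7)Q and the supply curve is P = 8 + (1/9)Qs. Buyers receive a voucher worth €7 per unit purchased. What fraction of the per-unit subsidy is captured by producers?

Pre-subsidy: 870/7 - (1/7)Q = 8 + (1/9)Q gives Q* = 457.875 and P* = 58.875.
With the rebate, buyers effectively pay Pb = Ps − 7, where Ps is the price sellers receive.
On the curves, Pb = 870/7 - (1/7)Q and Ps = 8 + (1/9)Q; the wedge Ps − Pb = 7 gives 8 + (1/9)Q − (870/7 - (1/7)Q) = 7, so Q' = 485.4375.
Then Pb = 870/7 − (1/7)·485.4375 = 54.9375 and Ps = 8 + (1/9)·485.4375 = 61.9375.
Buyers' price falls by P* − Pb = 58.875 − 54.9375 = 3.9375; sellers' price rises by Ps − P* = 61.9375 − 58.875 = 3.0625.
So producers capture 3.0625/7 = 0.4375 of each unit of subsidy.

Producer share = 0.4375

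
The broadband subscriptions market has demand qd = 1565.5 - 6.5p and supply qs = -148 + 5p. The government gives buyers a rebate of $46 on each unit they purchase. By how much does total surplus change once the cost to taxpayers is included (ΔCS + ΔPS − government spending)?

Net change in total surplus = -$2990

Pre-subsidy: 1565.5 - 6.5p = -148 + 5p gives p* = 149, q* = 597.
With the rebate, buyers effectively pay pb = ps − 46, where ps is the price sellers receive.
Demand in terms of ps becomes qd = 1565.5 − 6.5(ps − 46) = 1864.5 - 6.5ps. Setting this equal to supply: 1864.5 - 6.5ps = -148 + 5ps, so ps = 175.
Buyers pay pb = 175 − 46 = 129; q' = -148 + 5·175 = 727.
ΔCS = ½(597 + 727)(149 − 129) = 13240; ΔPS = ½(597 + 727)(175 − 149) = 17212.
Government spending = 46 × 727 = 33442.
Net change = 13240 + 17212 − 33442 = -2990. The loss equals the DWL triangle ½·46·130.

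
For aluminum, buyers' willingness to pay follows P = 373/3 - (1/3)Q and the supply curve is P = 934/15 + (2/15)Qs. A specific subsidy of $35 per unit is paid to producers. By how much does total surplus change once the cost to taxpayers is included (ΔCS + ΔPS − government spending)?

Pre-subsidy: 373/3 - (1/3)Q = 934/15 + (2/15)Q gives Q* = 133 and P* = 80.
With the subsidy, sellers receive Ps = Pb + 35 for each unit, where Pb is the price buyers pay.
On the curves, Pb = 373/3 - (1/3)Q and Ps = 934/15 + (2/15)Q; the wedge Ps − Pb = 35 gives 934/15 + (2/15)Q − (373/3 - (1/3)Q) = 35, so Q' = 208.
Then Pb = 373/3 − (1/3)·208 = 55 and Ps = 934/15 + (2/15)·208 = 90.
ΔCS = ½(133 + 208)(80 − 55) = 4262.5; ΔPS = ½(133 + 208)(90 − 80) = 1705.
Government spending = 35 × 208 = 7280.
Net change = 4262.5 + 1705 − 7280 = -1312.5. The loss equals the DWL triangle ½·35·75.

Net change in total surplus = -$1312.5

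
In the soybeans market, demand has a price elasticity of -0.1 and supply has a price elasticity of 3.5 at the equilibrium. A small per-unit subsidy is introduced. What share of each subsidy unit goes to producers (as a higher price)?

For a small subsidy around the equilibrium, the benefit split depends on the relative slopes, which at a point are proportional to the elasticities.
Buyer share = εs/(εs + |εd|) = 3.5/(3.5 + 0.1) = 35/36; seller share = |εd|/(εs + |εd|) = 1/36.
So producers capture 1/36 of the subsidy.

Producer share = 1/36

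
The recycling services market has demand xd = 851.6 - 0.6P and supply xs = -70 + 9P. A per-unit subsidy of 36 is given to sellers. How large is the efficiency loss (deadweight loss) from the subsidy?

Deadweight loss = 364.5

Pre-subsidy: 851.6 - 0.6P = -70 + 9P gives P* = 96, x* = 794.
With the subsidy, sellers receive Ps = Pb + 36 for each unit, where Pb is the price buyers pay.
Supply in terms of Pb becomes xs = -70 + 9(Pb + 36) = 254 + 9Pb. Setting this equal to demand: 851.6 - 0.6Pb = 254 + 9Pb, so Pb = 62.25.
Sellers receive Ps = 62.25 + 36 = 98.25; x' = 851.6 − 0.6·62.25 = 814.25.
The subsidy expands output by 814.25 − 794 = 20.25 past the efficient level; on those units the gap between marginal cost and willingness to pay runs from 0 up to 36.
DWL = ½ × 36 × 20.25 = 364.5.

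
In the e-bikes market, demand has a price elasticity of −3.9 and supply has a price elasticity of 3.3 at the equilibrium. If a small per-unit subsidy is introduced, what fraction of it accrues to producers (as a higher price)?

For a small subsidy around the equilibrium, the benefit split depends on the relative slopes, which at a point are proportional to the elasticities.
Buyer share = εs/(εs + |εd|) = 3.3/(3.3 + 3.9) = 11/24; seller share = |εd|/(εs + |εd|) = 13/24.
So producers capture 13/24 of the subsidy.

Producer share = 13/24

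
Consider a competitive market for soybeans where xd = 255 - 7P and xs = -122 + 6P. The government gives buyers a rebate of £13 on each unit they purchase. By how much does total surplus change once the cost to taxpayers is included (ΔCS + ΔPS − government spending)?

Pre-subsidy: 255 - 7P = -122 + 6P gives P* = 29, x* = 52.
With the rebate, buyers effectively pay Pb = Ps − 13, where Ps is the price sellers receive.
Demand in terms of Ps becomes xd = 255 − 7(Ps − 13) = 346 - 7Ps. Setting this equal to supply: 346 - 7Ps = -122 + 6Ps, so Ps = 36.
Buyers pay Pb = 36 − 13 = 23; x' = -122 + 6·36 = 94.
ΔCS = ½(52 + 94)(29 − 23) = 438; ΔPS = ½(52 + 94)(36 − 29) = 511.
Government spending = 13 × 94 = 1222.
Net change = 438 + 511 − 1222 = -273. The loss equals the DWL triangle ½·13·42.

Net change in total surplus = -£273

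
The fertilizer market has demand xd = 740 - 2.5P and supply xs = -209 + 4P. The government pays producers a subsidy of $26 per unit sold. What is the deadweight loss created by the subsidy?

Pre-subsidy: 740 - 2.5P = -209 + 4P gives P* = 146, x* = 375.
With the subsidy, sellers receive Ps = Pb + 26 for each unit, where Pb is the price buyers pay.
Supply in terms of Pb becomes xs = -209 + 4(Pb + 26) = -105 + 4Pb. Setting this equal to demand: 740 - 2.5Pb = -105 + 4Pb, so Pb = 130.
Sellers receive Ps = 130 + 26 = 156; x' = 740 − 2.5·130 = 415.
The subsidy expands output by 415 − 375 = 40 past the efficient level; on those units the gap between marginal cost and willingness to pay runs from 0 up to 26.
DWL = ½ × 26 × 40 = 520.

Deadweight loss = $520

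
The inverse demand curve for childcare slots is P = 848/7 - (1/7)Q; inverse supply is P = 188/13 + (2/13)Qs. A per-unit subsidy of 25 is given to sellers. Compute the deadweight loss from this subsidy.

Pre-subsidy: 848/7 - (1/7)Q = 188/13 + (2/13)Q gives Q* = 3236/9 and P* = 628/9.
With the subsidy, sellers receive Ps = Pb + 25 for each unit, where Pb is the price buyers pay.
On the curves, Pb = 848/7 - (1/7)Q and Ps = 188/13 + (2/13)Q; the wedge Ps − Pb = 25 gives 188/13 + (2/13)Q − (848/7 - (1/7)Q) = 25, so Q' = 11983/27.
Then Pb = 848/7 − (1/7)·(11983/27) = 1559/27 and Ps = 188/13 + (2/13)·(11983/27) = 2234/27.
The subsidy expands output by 11983/27 − 3236/9 = 2275/27 past the efficient level; on those units the gap between marginal cost and willingness to pay runs from 0 up to 25.
DWL = ½ × 25 × 2275/27 = 56875/54.

Deadweight loss = 56875/54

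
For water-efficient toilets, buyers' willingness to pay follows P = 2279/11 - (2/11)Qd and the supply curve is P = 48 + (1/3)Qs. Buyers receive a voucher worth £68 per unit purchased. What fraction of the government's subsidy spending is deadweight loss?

DWL / government spending = 22/147

Pre-subsidy: 2279/11 - (2/11)Q = 48 + (1/3)Q gives Q* = 309 and P* = 151.
With the rebate, buyers effectively pay Pb = Ps − 68, where Ps is the price sellers receive.
On the curves, Pb = 2279/11 - (2/11)Q and Ps = 48 + (1/3)Q; the wedge Ps − Pb = 68 gives 48 + (1/3)Q − (2279/11 - (2/11)Q) = 68, so Q' = 441.
Then Pb = 2279/11 − (2/11)·441 = 127 and Ps = 48 + (1/3)·441 = 195.
ΔCS = ½(309 + 441)(151 − 127) = 9000; ΔPS = ½(309 + 441)(195 − 151) = 16500.
Government spending = 68 × 441 = 29988.
DWL = ½ × 68 × (441 − 309) = 4488; fraction = 4488 / 29988 = 22/147.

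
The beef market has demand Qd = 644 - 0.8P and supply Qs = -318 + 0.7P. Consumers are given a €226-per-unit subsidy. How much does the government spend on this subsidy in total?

Government cost = 3649448/75

Pre-subsidy: 644 - 0.8P = -318 + 0.7P gives P* = 1924/3, Q* = 1964/15.
With the rebate, buyers effectively pay Pb = Ps − 226, where Ps is the price sellers receive.
Demand in terms of Ps becomes Qd = 644 − 0.8(Ps − 226) = 824.8 - 0.8Ps. Setting this equal to supply: 824.8 - 0.8Ps = -318 + 0.7Ps, so Ps = 11428/15.
Buyers pay Pb = 11428/15 − 226 = 8038/15; Q' = -318 + 0.7·(11428/15) = 16148/75.
Government outlay = subsidy × quantity = 226 × 16148/75 = 3649448/75.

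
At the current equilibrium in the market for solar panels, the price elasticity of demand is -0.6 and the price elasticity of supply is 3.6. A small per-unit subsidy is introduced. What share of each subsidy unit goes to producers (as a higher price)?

For a small subsidy around the equilibrium, the benefit split depends on the relative slopes, which at a point are proportional to the elasticities.
Buyer share = εs/(εs + |εd|) = 3.6/(3.6 + 0.6) = 6/7; seller share = |εd|/(εs + |εd|) = 1/7.
So producers capture 1/7 of the subsidy.

Producer share = 1/7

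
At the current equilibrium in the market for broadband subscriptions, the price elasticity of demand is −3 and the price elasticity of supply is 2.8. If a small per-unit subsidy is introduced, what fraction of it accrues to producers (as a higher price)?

Producer share = 15/29

For a small subsidy around the equilibrium, the benefit split depends on the relative slopes, which at a point are proportional to the elasticities.
Buyer share = εs/(εs + |εd|) = 2.8/(2.8 + 3) = 14/29; seller share = |εd|/(εs + |εd|) = 15/29.
So producers capture 15/29 of the subsidy.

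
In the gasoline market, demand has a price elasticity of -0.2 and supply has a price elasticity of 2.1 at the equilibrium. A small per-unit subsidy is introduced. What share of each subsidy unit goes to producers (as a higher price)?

For a small subsidy around the equilibrium, the benefit split depends on the relative slopes, which at a point are proportional to the elasticities.
Buyer share = εs/(εs + |εd|) = 2.1/(2.1 + 0.2) = 21/23; seller share = |εd|/(εs + |εd|) = 2/23.
So producers capture 2/23 of the subsidy.

Producer share = 2/23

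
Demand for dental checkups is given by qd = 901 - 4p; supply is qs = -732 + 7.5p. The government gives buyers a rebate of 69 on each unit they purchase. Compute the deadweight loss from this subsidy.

Deadweight loss = 6210

Pre-subsidy: 901 - 4p = -732 + 7.5p gives p* = 142, q* = 333.
With the rebate, buyers effectively pay pb = ps − 69, where ps is the price sellers receive.
Demand in terms of ps becomes qd = 901 − 4(ps − 69) = 1177 - 4ps. Setting this equal to supply: 1177 - 4ps = -732 + 7.5ps, so ps = 166.
Buyers pay pb = 166 − 69 = 97; q' = -732 + 7.5·166 = 513.
The subsidy expands output by 513 − 333 = 180 past the efficient level; on those units the gap between marginal cost and willingness to pay runs from 0 up to 69.
DWL = ½ × 69 × 180 = 6210.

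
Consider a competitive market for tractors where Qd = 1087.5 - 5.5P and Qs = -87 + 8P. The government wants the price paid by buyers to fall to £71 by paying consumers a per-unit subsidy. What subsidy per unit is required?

Required subsidy s = £27 per unit

At a buyer price of 71, quantity demanded is 1087.5 − 5.5·71 = 697.
Sellers supply 697 only when they receive Ps with -87 + 8·Ps = 697, i.e. Ps = 98.
s = Ps − Pb = 98 − 71 = 27.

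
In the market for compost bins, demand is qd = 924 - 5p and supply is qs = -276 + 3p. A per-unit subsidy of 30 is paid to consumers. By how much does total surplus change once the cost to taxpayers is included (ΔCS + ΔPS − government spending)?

Pre-subsidy: 924 - 5p = -276 + 3p gives p* = 150, q* = 174.
With the rebate, buyers effectively pay pb = ps − 30, where ps is the price sellers receive.
Demand in terms of ps becomes qd = 924 − 5(ps − 30) = 1074 - 5ps. Setting this equal to supply: 1074 - 5ps = -276 + 3ps, so ps = 168.75.
Buyers pay pb = 168.75 − 30 = 138.75; q' = -276 + 3·168.75 = 230.25.
ΔCS = ½(174 + 230.25)(150 − 138.75) = 2273.90625; ΔPS = ½(174 + 230.25)(168.75 − 150) = 3789.84375.
Government spending = 30 × 230.25 = 6907.5.
Net change = 2273.90625 + 3789.84375 − 6907.5 = -843.75. The loss equals the DWL triangle ½·30·56.25.

Net change in total surplus = -843.75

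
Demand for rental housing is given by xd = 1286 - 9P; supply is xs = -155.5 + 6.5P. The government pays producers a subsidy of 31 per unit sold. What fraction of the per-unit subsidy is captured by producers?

Producer share = 18/31

Pre-subsidy: 1286 - 9P = -155.5 + 6.5P gives P* = 93, x* = 449.
With the subsidy, sellers receive Ps = Pb + 31 for each unit, where Pb is the price buyers pay.
Supply in terms of Pb becomes xs = -155.5 + 6.5(Pb + 31) = 46 + 6.5Pb. Setting this equal to demand: 1286 - 9Pb = 46 + 6.5Pb, so Pb = 80.
Sellers receive Ps = 80 + 31 = 111; x' = 1286 − 9·80 = 566.
Buyers' price falls by P* − Pb = 93 − 80 = 13; sellers' price rises by Ps − P* = 111 − 93 = 18.
So producers capture 18/31 = 18/31 of each unit of subsidy.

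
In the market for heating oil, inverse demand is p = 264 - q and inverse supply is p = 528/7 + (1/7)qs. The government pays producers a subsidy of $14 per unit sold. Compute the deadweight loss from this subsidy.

Pre-subsidy: 264 - q = 528/7 + (1/7)q gives q* = 165 and p* = 99.
With the subsidy, sellers receive ps = pb + 14 for each unit, where pb is the price buyers pay.
On the curves, pb = 264 - q and ps = 528/7 + (1/7)q; the wedge ps − pb = 14 gives 528/7 + (1/7)q − (264 - q) = 14, so q' = 177.25.
Then pb = 264 − 1·177.25 = 86.75 and ps = 528/7 + (1/7)·177.25 = 100.75.
The subsidy expands output by 177.25 − 165 = 12.25 past the efficient level; on those units the gap between marginal cost and willingness to pay runs from 0 up to 14.
DWL = ½ × 14 × 12.25 = 85.75.

Deadweight loss = $85.75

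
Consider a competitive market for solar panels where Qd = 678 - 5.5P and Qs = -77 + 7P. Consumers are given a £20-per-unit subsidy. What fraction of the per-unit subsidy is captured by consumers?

Pre-subsidy: 678 - 5.5P = -77 + 7P gives P* = 60.4, Q* = 345.8.
With the rebate, buyers effectively pay Pb = Ps − 20, where Ps is the price sellers receive.
Demand in terms of Ps becomes Qd = 678 − 5.5(Ps − 20) = 788 - 5.5Ps. Setting this equal to supply: 788 - 5.5Ps = -77 + 7Ps, so Ps = 69.2.
Buyers pay Pb = 69.2 − 20 = 49.2; Q' = -77 + 7·69.2 = 407.4.
Buyers' price falls by P* − Pb = 60.4 − 49.2 = 11.2; sellers' price rises by Ps − P* = 69.2 − 60.4 = 8.8.
So consumers capture 11.2/20 = 0.56 of each unit of subsidy.

Consumer share = 0.56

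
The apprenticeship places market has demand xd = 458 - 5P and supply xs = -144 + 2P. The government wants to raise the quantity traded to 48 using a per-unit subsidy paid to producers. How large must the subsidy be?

Required subsidy s = 14 per unit

At x = 48, invert demand for the buyer price: Pb = (458 − 48)/5 = 82; invert supply for the seller price: Ps = (48 − (-144))/2 = 96.
The subsidy must fill the gap: s = Ps − Pb = 96 − 82 = 14.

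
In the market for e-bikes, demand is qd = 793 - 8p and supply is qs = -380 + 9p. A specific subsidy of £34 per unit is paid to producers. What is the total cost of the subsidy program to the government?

Pre-subsidy: 793 - 8p = -380 + 9p gives p* = 69, q* = 241.
With the subsidy, sellers receive ps = pb + 34 for each unit, where pb is the price buyers pay.
Supply in terms of pb becomes qs = -380 + 9(pb + 34) = -74 + 9pb. Setting this equal to demand: 793 - 8pb = -74 + 9pb, so pb = 51.
Sellers receive ps = 51 + 34 = 85; q' = 793 − 8·51 = 385.
Government outlay = subsidy × quantity = 34 × 385 = 13090.

Government cost = £13090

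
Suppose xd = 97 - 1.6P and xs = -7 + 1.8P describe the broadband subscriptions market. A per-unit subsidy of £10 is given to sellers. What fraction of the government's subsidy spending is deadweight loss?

DWL / government spending = 72/961

Pre-subsidy: 97 - 1.6P = -7 + 1.8P gives P* = 520/17, x* = 817/17.
With the subsidy, sellers receive Ps = Pb + 10 for each unit, where Pb is the price buyers pay.
Supply in terms of Pb becomes xs = -7 + 1.8(Pb + 10) = 11 + 1.8Pb. Setting this equal to demand: 97 - 1.6Pb = 11 + 1.8Pb, so Pb = 430/17.
Sellers receive Ps = 430/17 + 10 = 600/17; x' = 97 − 1.6·(430/17) = 961/17.
ΔCS = ½(817/17 + 961/17)(520/17 − 430/17) = 80010/289; ΔPS = ½(817/17 + 961/17)(600/17 − 520/17) = 71120/289.
Government spending = 10 × 961/17 = 9610/17.
DWL = ½ × 10 × (961/17 − 817/17) = 720/17; fraction = (720/17) / (9610/17) = 72/961.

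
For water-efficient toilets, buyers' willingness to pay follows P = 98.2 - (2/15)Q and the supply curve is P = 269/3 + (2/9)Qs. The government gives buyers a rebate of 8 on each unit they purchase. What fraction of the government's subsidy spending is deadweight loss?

DWL / government spending = 15/62

Pre-subsidy: 98.2 - (2/15)Q = 269/3 + (2/9)Q gives Q* = 24 and P* = 95.
With the rebate, buyers effectively pay Pb = Ps − 8, where Ps is the price sellers receive.
On the curves, Pb = 98.2 - (2/15)Q and Ps = 269/3 + (2/9)Q; the wedge Ps − Pb = 8 gives 269/3 + (2/9)Q − (98.2 - (2/15)Q) = 8, so Q' = 46.5.
Then Pb = 98.2 − (2/15)·46.5 = 92 and Ps = 269/3 + (2/9)·46.5 = 100.
ΔCS = ½(24 + 46.5)(95 − 92) = 105.75; ΔPS = ½(24 + 46.5)(100 − 95) = 176.25.
Government spending = 8 × 46.5 = 372.
DWL = ½ × 8 × (46.5 − 24) = 90; fraction = 90 / 372 = 15/62.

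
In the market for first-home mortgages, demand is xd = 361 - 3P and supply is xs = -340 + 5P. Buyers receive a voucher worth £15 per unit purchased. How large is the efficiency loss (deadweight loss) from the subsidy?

Pre-subsidy: 361 - 3P = -340 + 5P gives P* = 87.625, x* = 98.125.
With the rebate, buyers effectively pay Pb = Ps − 15, where Ps is the price sellers receive.
Demand in terms of Ps becomes xd = 361 − 3(Ps − 15) = 406 - 3Ps. Setting this equal to supply: 406 - 3Ps = -340 + 5Ps, so Ps = 93.25.
Buyers pay Pb = 93.25 − 15 = 78.25; x' = -340 + 5·93.25 = 126.25.
The subsidy expands output by 126.25 − 98.125 = 28.125 past the efficient level; on those units the gap between marginal cost and willingness to pay runs from 0 up to 15.
DWL = ½ × 15 × 28.125 = 210.9375.

Deadweight loss = £210.9375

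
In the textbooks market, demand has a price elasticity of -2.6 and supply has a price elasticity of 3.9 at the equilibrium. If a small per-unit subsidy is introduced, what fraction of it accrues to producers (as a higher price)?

Producer share = 0.4

For a small subsidy around the equilibrium, the benefit split depends on the relative slopes, which at a point are proportional to the elasticities.
Buyer share = εs/(εs + |εd|) = 3.9/(3.9 + 2.6) = 0.6; seller share = |εd|/(εs + |εd|) = 0.4.
So producers capture 0.4 of the subsidy.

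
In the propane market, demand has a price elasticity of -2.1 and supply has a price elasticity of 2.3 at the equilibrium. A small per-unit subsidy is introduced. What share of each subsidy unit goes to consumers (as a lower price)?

For a small subsidy around the equilibrium, the benefit split depends on the relative slopes, which at a point are proportional to the elasticities.
Buyer share = εs/(εs + |εd|) = 2.3/(2.3 + 2.1) = 23/44; seller share = |εd|/(εs + |εd|) = 21/44.

Consumer share = 23/44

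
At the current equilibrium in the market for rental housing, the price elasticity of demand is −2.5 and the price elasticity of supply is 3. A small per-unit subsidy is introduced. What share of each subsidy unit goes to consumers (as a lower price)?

For a small subsidy around the equilibrium, the benefit split depends on the relative slopes, which at a point are proportional to the elasticities.
Buyer share = εs/(εs + |εd|) = 3/(3 + 2.5) = 6/11; seller share = |εd|/(εs + |εd|) = 5/11.

Consumer share = 6/11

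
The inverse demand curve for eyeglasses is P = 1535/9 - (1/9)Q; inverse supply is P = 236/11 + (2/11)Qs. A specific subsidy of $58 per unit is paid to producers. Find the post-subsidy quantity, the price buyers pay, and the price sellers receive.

Pre-subsidy: 1535/9 - (1/9)Q = 236/11 + (2/11)Q gives Q* = 509 and P* = 114.
With the subsidy, sellers receive Ps = Pb + 58 for each unit, where Pb is the price buyers pay.
On the curves, Pb = 1535/9 - (1/9)Q and Ps = 236/11 + (2/11)Q; the wedge Ps − Pb = 58 gives 236/11 + (2/11)Q − (1535/9 - (1/9)Q) = 58, so Q' = 707.
Then Pb = 1535/9 − (1/9)·707 = 92 and Ps = 236/11 + (2/11)·707 = 150.

Q' = 707; buyers pay $92; sellers receive $150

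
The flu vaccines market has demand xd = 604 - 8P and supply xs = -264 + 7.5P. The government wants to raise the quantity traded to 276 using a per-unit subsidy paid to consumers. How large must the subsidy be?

At x = 276, invert demand for the buyer price: Pb = (604 − 276)/8 = 41; invert supply for the seller price: Ps = (276 − (-264))/7.5 = 72.
The subsidy must fill the gap: s = Ps − Pb = 72 − 41 = 31.

Required subsidy s = 31 per unit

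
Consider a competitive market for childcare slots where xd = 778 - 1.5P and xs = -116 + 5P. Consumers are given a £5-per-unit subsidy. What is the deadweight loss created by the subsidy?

Pre-subsidy: 778 - 1.5P = -116 + 5P gives P* = 1788/13, x* = 7432/13.
With the rebate, buyers effectively pay Pb = Ps − 5, where Ps is the price sellers receive.
Demand in terms of Ps becomes xd = 778 − 1.5(Ps − 5) = 785.5 - 1.5Ps. Setting this equal to supply: 785.5 - 1.5Ps = -116 + 5Ps, so Ps = 1803/13.
Buyers pay Pb = 1803/13 − 5 = 1738/13; x' = -116 + 5·(1803/13) = 7507/13.
The subsidy expands output by 7507/13 − 7432/13 = 75/13 past the efficient level; on those units the gap between marginal cost and willingness to pay runs from 0 up to 5.
DWL = ½ × 5 × 75/13 = 375/26.

Deadweight loss = 375/26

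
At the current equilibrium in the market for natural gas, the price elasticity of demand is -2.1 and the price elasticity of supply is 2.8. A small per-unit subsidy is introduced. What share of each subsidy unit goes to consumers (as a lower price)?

Consumer share = 4/7

For a small subsidy around the equilibrium, the benefit split depends on the relative slopes, which at a point are proportional to the elasticities.
Buyer share = εs/(εs + |εd|) = 2.8/(2.8 + 2.1) = 4/7; seller share = |εd|/(εs + |εd|) = 3/7.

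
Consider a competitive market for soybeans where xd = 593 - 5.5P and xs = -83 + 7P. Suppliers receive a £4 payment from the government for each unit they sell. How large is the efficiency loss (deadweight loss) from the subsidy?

Pre-subsidy: 593 - 5.5P = -83 + 7P gives P* = 54.08, x* = 295.56.
With the subsidy, sellers receive Ps = Pb + 4 for each unit, where Pb is the price buyers pay.
Supply in terms of Pb becomes xs = -83 + 7(Pb + 4) = -55 + 7Pb. Setting this equal to demand: 593 - 5.5Pb = -55 + 7Pb, so Pb = 51.84.
Sellers receive Ps = 51.84 + 4 = 55.84; x' = 593 − 5.5·51.84 = 307.88.
The subsidy expands output by 307.88 − 295.56 = 12.32 past the efficient level; on those units the gap between marginal cost and willingness to pay runs from 0 up to 4.
DWL = ½ × 4 × 12.32 = 24.64.

Deadweight loss = £24.64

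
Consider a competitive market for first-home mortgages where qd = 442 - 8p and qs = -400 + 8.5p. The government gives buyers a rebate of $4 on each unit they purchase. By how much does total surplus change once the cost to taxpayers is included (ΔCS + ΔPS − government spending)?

Net change in total surplus = -1088/33

Pre-subsidy: 442 - 8p = -400 + 8.5p gives p* = 1684/33, q* = 1114/33.
With the rebate, buyers effectively pay pb = ps − 4, where ps is the price sellers receive.
Demand in terms of ps becomes qd = 442 − 8(ps − 4) = 474 - 8ps. Setting this equal to supply: 474 - 8ps = -400 + 8.5ps, so ps = 1748/33.
Buyers pay pb = 1748/33 − 4 = 1616/33; q' = -400 + 8.5·(1748/33) = 1658/33.
ΔCS = ½(1114/33 + 1658/33)(1684/33 − 1616/33) = 952/11; ΔPS = ½(1114/33 + 1658/33)(1748/33 − 1684/33) = 896/11.
Government spending = 4 × 1658/33 = 6632/33.
Net change = 952/11 + 896/11 − 6632/33 = -1088/33. The loss equals the DWL triangle ½·4·544/33.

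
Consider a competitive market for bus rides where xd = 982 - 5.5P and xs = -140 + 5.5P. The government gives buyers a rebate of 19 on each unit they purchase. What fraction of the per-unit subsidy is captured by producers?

Pre-subsidy: 982 - 5.5P = -140 + 5.5P gives P* = 102, x* = 421.
With the rebate, buyers effectively pay Pb = Ps − 19, where Ps is the price sellers receive.
Demand in terms of Ps becomes xd = 982 − 5.5(Ps − 19) = 1086.5 - 5.5Ps. Setting this equal to supply: 1086.5 - 5.5Ps = -140 + 5.5Ps, so Ps = 111.5.
Buyers pay Pb = 111.5 − 19 = 92.5; x' = -140 + 5.5·111.5 = 473.25.
Buyers' price falls by P* − Pb = 102 − 92.5 = 9.5; sellers' price rises by Ps − P* = 111.5 − 102 = 9.5.
So producers capture 9.5/19 = 0.5 of each unit of subsidy.

Producer share = 0.5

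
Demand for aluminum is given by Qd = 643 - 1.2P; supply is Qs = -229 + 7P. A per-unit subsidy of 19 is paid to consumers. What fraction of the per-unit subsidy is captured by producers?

Pre-subsidy: 643 - 1.2P = -229 + 7P gives P* = 4360/41, Q* = 21131/41.
With the rebate, buyers effectively pay Pb = Ps − 19, where Ps is the price sellers receive.
Demand in terms of Ps becomes Qd = 643 − 1.2(Ps − 19) = 665.8 - 1.2Ps. Setting this equal to supply: 665.8 - 1.2Ps = -229 + 7Ps, so Ps = 4474/41.
Buyers pay Pb = 4474/41 − 19 = 3695/41; Q' = -229 + 7·(4474/41) = 21929/41.
Buyers' price falls by P* − Pb = 4360/41 − 3695/41 = 665/41; sellers' price rises by Ps − P* = 4474/41 − 4360/41 = 114/41.
So producers capture (114/41)/19 = 6/41 of each unit of subsidy.

Producer share = 6/41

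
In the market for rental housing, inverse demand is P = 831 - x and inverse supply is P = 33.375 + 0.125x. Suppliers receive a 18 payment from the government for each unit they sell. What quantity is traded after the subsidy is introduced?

x' = 725

Pre-subsidy: 831 - x = 33.375 + 0.125x gives x* = 709 and P* = 122.
With the subsidy, sellers receive Ps = Pb + 18 for each unit, where Pb is the price buyers pay.
On the curves, Pb = 831 - x and Ps = 33.375 + 0.125x; the wedge Ps − Pb = 18 gives 33.375 + 0.125x − (831 - x) = 18, so x' = 725.
Then Pb = 831 − 1·725 = 106 and Ps = 33.375 + 0.125·725 = 124.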